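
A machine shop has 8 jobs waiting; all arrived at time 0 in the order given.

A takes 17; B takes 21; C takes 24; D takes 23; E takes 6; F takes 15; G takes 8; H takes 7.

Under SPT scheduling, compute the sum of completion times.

SPT (increasing processing time): E H G F A B D C.
E: 0→6
H: 6→13
G: 13→21
F: 21→36
A: 36→53
B: 53→74
D: 74→97
C: 97→121
Sum = 6+13+21+36+53+74+97+121 = 421.

421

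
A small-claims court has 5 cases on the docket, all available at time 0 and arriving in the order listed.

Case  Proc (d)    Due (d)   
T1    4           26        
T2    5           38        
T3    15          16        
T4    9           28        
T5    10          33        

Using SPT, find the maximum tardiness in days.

SPT (increasing processing time): T1 T2 T4 T5 T3.
T1: 0→4, due 26, tardiness 0
T2: 4→9, due 38, tardiness 0
T4: 9→18, due 28, tardiness 0
T5: 18→28, due 33, tardiness 0
T3: 28→43, due 16, tardiness 27
Maximum = 27.

27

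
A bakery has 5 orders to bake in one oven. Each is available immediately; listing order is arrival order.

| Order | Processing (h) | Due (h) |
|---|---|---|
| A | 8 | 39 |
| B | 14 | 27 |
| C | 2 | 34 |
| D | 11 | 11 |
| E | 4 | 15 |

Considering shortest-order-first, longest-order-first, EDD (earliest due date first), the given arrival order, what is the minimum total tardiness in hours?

SPT (increasing processing time): C E A D B.
C: 0→2, due 34, tardiness 0
E: 2→6, due 15, tardiness 0
A: 6→14, due 39, tardiness 0
D: 14→25, due 11, tardiness 14
B: 25→39, due 27, tardiness 12
Sum = 0+0+0+14+12 = 26.
LPT (decreasing processing time): B D A E C.
B: 0→14, due 27, tardiness 0
D: 14→25, due 11, tardiness 14
A: 25→33, due 39, tardiness 0
E: 33→37, due 15, tardiness 22
C: 37→39, due 34, tardiness 5
Sum = 0+14+0+22+5 = 41.
EDD (increasing due date): D E B C A.
D: 0→11, due 11, tardiness 0
E: 11→15, due 15, tardiness 0
B: 15→29, due 27, tardiness 2
C: 29→31, due 34, tardiness 0
A: 31→39, due 39, tardiness 0
Sum = 0+0+2+0+0 = 2.
FIFO (arrival order): A B C D E.
A: 0→8, due 39, tardiness 0
B: 8→22, due 27, tardiness 0
C: 22→24, due 34, tardiness 0
D: 24→35, due 11, tardiness 24
E: 35→39, due 15, tardiness 24
Sum = 0+0+0+24+24 = 48.
SPT 26, LPT 41, EDD 2, FIFO 48 → minimum 2.

2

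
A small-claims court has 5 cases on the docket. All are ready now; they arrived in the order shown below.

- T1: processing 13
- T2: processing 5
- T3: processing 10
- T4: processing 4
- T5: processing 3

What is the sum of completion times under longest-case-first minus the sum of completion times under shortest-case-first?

52

LPT (decreasing processing time): T1 T3 T2 T4 T5.
T1: 0→13
T3: 13→23
T2: 23→28
T4: 28→32
T5: 32→35
Sum = 13+23+28+32+35 = 131.
SPT (increasing processing time): T5 T4 T2 T3 T1.
T5: 0→3
T4: 3→7
T2: 7→12
T3: 12→22
T1: 22→35
Sum = 3+7+12+22+35 = 79.
Difference = 131 − 79 = 52.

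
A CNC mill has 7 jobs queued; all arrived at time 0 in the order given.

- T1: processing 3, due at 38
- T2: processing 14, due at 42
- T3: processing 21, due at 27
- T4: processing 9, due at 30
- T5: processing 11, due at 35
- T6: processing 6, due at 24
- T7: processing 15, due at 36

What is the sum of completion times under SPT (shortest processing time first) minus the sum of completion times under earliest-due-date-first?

-83

SPT (increasing processing time): T1 T6 T4 T5 T2 T7 T3.
T1: 0→3
T6: 3→9
T4: 9→18
T5: 18→29
T2: 29→43
T7: 43→58
T3: 58→79
Sum = 3+9+18+29+43+58+79 = 239.
EDD (increasing due date): T6 T3 T4 T5 T7 T1 T2.
T6: 0→6
T3: 6→27
T4: 27→36
T5: 36→47
T7: 47→62
T1: 62→65
T2: 65→79
Sum = 6+27+36+47+62+65+79 = 322.
Difference = 239 − 322 = -83.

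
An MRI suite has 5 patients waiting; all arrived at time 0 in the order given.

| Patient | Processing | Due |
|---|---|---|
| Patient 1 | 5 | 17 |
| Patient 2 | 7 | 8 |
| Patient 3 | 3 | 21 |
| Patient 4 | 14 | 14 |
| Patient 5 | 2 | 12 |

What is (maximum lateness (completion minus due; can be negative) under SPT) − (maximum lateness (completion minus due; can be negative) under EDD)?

SPT (increasing processing time): Patient 5 Patient 3 Patient 1 Patient 2 Patient 4.
Patient 5: 0→2, due 12, lateness -10
Patient 3: 2→5, due 21, lateness -16
Patient 1: 5→10, due 17, lateness -7
Patient 2: 10→17, due 8, lateness 9
Patient 4: 17→31, due 14, lateness 17
Maximum = 17.
EDD (increasing due date): Patient 2 Patient 5 Patient 4 Patient 1 Patient 3.
Patient 2: 0→7, due 8, lateness -1
Patient 5: 7→9, due 12, lateness -3
Patient 4: 9→23, due 14, lateness 9
Patient 1: 23→28, due 17, lateness 11
Patient 3: 28→31, due 21, lateness 10
Maximum = 11.
Difference = 17 − 11 = 6.

6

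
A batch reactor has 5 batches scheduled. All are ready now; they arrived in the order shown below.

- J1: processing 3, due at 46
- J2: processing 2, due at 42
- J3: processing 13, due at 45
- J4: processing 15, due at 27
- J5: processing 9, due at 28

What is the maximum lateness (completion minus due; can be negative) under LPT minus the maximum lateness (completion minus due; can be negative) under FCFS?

-5

LPT (decreasing processing time): J4 J3 J5 J1 J2.
J4: 0→15, due 27, lateness -12
J3: 15→28, due 45, lateness -17
J5: 28→37, due 28, lateness 9
J1: 37→40, due 46, lateness -6
J2: 40→42, due 42, lateness 0
Maximum = 9.
FIFO (arrival order): J1 J2 J3 J4 J5.
J1: 0→3, due 46, lateness -43
J2: 3→5, due 42, lateness -37
J3: 5→18, due 45, lateness -27
J4: 18→33, due 27, lateness 6
J5: 33→42, due 28, lateness 14
Maximum = 14.
Difference = 9 − 14 = -5.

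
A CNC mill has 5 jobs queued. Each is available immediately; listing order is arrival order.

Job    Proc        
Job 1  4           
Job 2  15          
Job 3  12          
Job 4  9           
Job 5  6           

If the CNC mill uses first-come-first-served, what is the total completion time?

FIFO (arrival order): Job 1 Job 2 Job 3 Job 4 Job 5.
Job 1: 0→4
Job 2: 4→19
Job 3: 19→31
Job 4: 31→40
Job 5: 40→46
Sum = 4+19+31+40+46 = 140.

140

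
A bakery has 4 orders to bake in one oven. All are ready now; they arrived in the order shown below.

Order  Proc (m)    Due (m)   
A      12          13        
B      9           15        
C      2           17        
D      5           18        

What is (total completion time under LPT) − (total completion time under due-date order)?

LPT (decreasing processing time): A B D C.
A: 0→12
B: 12→21
D: 21→26
C: 26→28
Sum = 12+21+26+28 = 87.
EDD (increasing due date): A B C D.
A: 0→12
B: 12→21
C: 21→23
D: 23→28
Sum = 12+21+23+28 = 84.
Difference = 87 − 84 = 3.

3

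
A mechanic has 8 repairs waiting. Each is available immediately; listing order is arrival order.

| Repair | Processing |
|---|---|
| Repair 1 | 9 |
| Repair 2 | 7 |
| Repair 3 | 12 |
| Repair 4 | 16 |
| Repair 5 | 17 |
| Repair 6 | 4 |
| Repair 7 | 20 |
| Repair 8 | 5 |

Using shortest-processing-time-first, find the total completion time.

SPT (increasing processing time): Repair 6 Repair 8 Repair 2 Repair 1 Repair 3 Repair 4 Repair 5 Repair 7.
Repair 6: 0→4
Repair 8: 4→9
Repair 2: 9→16
Repair 1: 16→25
Repair 3: 25→37
Repair 4: 37→53
Repair 5: 53→70
Repair 7: 70→90
Sum = 4+9+16+25+37+53+70+90 = 304.

304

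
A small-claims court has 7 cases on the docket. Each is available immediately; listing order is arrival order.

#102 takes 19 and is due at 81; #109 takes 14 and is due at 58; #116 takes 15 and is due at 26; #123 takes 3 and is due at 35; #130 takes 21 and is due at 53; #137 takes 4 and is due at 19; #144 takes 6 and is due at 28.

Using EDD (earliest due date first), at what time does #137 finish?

4

EDD (increasing due date): #137 #116 #144 #123 #130 #109 #102.
#137: 0→4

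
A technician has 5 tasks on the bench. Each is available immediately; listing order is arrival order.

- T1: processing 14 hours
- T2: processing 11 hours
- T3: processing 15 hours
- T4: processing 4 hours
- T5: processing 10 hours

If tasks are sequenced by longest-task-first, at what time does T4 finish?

54

LPT (decreasing processing time): T3 T1 T2 T5 T4.
T3: 0→15
T1: 15→29
T2: 29→40
T5: 40→50
T4: 50→54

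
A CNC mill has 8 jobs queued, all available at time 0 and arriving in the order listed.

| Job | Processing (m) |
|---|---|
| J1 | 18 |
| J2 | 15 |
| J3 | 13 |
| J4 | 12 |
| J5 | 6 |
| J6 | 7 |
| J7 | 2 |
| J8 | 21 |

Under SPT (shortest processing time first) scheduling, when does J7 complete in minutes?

2

SPT (increasing processing time): J7 J5 J6 J4 J3 J2 J1 J8.
J7: 0→2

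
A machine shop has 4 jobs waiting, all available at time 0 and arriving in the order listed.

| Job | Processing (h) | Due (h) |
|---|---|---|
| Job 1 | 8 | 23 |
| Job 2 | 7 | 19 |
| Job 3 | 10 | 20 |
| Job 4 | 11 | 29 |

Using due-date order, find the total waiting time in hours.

49

EDD (increasing due date): Job 2 Job 3 Job 1 Job 4.
Job 2: waits 0, runs 0→7
Job 3: waits 7, runs 7→17
Job 1: waits 17, runs 17→25
Job 4: waits 25, runs 25→36
Sum = 0+7+17+25 = 49.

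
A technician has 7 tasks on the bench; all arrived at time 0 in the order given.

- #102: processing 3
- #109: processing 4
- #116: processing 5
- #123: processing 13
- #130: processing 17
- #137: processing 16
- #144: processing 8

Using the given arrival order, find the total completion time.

FIFO (arrival order): #102 #109 #116 #123 #130 #137 #144.
#102: 0→3
#109: 3→7
#116: 7→12
#123: 12→25
#130: 25→42
#137: 42→58
#144: 58→66
Sum = 3+7+12+25+42+58+66 = 213.

213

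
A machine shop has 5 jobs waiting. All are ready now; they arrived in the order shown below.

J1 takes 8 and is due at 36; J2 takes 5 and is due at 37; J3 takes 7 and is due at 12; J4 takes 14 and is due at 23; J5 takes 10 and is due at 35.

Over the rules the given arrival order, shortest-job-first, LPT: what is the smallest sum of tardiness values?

FIFO (arrival order): J1 J2 J3 J4 J5.
J1: 0→8, due 36, tardiness 0
J2: 8→13, due 37, tardiness 0
J3: 13→20, due 12, tardiness 8
J4: 20→34, due 23, tardiness 11
J5: 34→44, due 35, tardiness 9
Sum = 0+0+8+11+9 = 28.
SPT (increasing processing time): J2 J3 J1 J5 J4.
J2: 0→5, due 37, tardiness 0
J3: 5→12, due 12, tardiness 0
J1: 12→20, due 36, tardiness 0
J5: 20→30, due 35, tardiness 0
J4: 30→44, due 23, tardiness 21
Sum = 0+0+0+0+21 = 21.
LPT (decreasing processing time): J4 J5 J1 J3 J2.
J4: 0→14, due 23, tardiness 0
J5: 14→24, due 35, tardiness 0
J1: 24→32, due 36, tardiness 0
J3: 32→39, due 12, tardiness 27
J2: 39→44, due 37, tardiness 7
Sum = 0+0+0+27+7 = 34.
FIFO 28, SPT 21, LPT 34 → minimum 21.

21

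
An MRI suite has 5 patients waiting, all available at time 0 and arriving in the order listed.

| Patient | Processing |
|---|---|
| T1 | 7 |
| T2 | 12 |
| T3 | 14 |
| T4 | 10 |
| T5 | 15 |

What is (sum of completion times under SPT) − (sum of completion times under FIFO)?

SPT (increasing processing time): T1 T4 T2 T3 T5.
T1: 0→7
T4: 7→17
T2: 17→29
T3: 29→43
T5: 43→58
Sum = 7+17+29+43+58 = 154.
FIFO (arrival order): T1 T2 T3 T4 T5.
T1: 0→7
T2: 7→19
T3: 19→33
T4: 33→43
T5: 43→58
Sum = 7+19+33+43+58 = 160.
Difference = 154 − 160 = -6.

-6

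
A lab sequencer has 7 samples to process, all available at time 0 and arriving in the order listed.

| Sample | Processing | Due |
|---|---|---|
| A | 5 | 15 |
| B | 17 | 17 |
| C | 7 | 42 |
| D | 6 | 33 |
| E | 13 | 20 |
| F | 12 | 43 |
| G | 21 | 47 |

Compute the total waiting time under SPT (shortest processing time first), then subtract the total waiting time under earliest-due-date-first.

-44

SPT (increasing processing time): A D C F E B G.
A: waits 0, runs 0→5
D: waits 5, runs 5→11
C: waits 11, runs 11→18
F: waits 18, runs 18→30
E: waits 30, runs 30→43
B: waits 43, runs 43→60
G: waits 60, runs 60→81
Sum = 0+5+11+18+30+43+60 = 167.
EDD (increasing due date): A B E D C F G.
A: waits 0, runs 0→5
B: waits 5, runs 5→22
E: waits 22, runs 22→35
D: waits 35, runs 35→41
C: waits 41, runs 41→48
F: waits 48, runs 48→60
G: waits 60, runs 60→81
Sum = 0+5+22+35+41+48+60 = 211.
Difference = 167 − 211 = -44.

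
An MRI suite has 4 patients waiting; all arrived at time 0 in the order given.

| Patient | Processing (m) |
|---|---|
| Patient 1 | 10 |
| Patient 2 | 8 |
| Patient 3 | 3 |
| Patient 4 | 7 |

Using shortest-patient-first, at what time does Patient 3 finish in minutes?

3

SPT (increasing processing time): Patient 3 Patient 4 Patient 2 Patient 1.
Patient 3: 0→3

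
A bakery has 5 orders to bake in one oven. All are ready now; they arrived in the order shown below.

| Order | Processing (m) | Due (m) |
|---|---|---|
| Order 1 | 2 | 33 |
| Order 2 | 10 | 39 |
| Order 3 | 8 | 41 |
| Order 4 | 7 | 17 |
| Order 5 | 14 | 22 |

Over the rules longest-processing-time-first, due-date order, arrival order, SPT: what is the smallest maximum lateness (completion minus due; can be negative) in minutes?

LPT (decreasing processing time): Order 5 Order 2 Order 3 Order 4 Order 1.
Order 5: 0→14, due 22, lateness -8
Order 2: 14→24, due 39, lateness -15
Order 3: 24→32, due 41, lateness -9
Order 4: 32→39, due 17, lateness 22
Order 1: 39→41, due 33, lateness 8
Maximum = 22.
EDD (increasing due date): Order 4 Order 5 Order 1 Order 2 Order 3.
Order 4: 0→7, due 17, lateness -10
Order 5: 7→21, due 22, lateness -1
Order 1: 21→23, due 33, lateness -10
Order 2: 23→33, due 39, lateness -6
Order 3: 33→41, due 41, lateness 0
Maximum = 0.
FIFO (arrival order): Order 1 Order 2 Order 3 Order 4 Order 5.
Order 1: 0→2, due 33, lateness -31
Order 2: 2→12, due 39, lateness -27
Order 3: 12→20, due 41, lateness -21
Order 4: 20→27, due 17, lateness 10
Order 5: 27→41, due 22, lateness 19
Maximum = 19.
SPT (increasing processing time): Order 1 Order 4 Order 3 Order 2 Order 5.
Order 1: 0→2, due 33, lateness -31
Order 4: 2→9, due 17, lateness -8
Order 3: 9→17, due 41, lateness -24
Order 2: 17→27, due 39, lateness -12
Order 5: 27→41, due 22, lateness 19
Maximum = 19.
LPT 22, EDD 0, FIFO 19, SPT 19 → minimum 0.

0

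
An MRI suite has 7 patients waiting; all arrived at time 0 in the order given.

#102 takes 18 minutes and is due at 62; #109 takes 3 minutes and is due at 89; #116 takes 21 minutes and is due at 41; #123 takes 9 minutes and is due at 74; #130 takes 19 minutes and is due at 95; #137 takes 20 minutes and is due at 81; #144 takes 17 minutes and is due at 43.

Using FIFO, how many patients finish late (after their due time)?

3

FIFO (arrival order): #102 #109 #116 #123 #130 #137 #144.
#102: 0→18, due 62, tardiness 0
#109: 18→21, due 89, tardiness 0
#116: 21→42, due 41, tardiness 1
#123: 42→51, due 74, tardiness 0
#130: 51→70, due 95, tardiness 0
#137: 70→90, due 81, tardiness 9
#144: 90→107, due 43, tardiness 64
Late patients: 3.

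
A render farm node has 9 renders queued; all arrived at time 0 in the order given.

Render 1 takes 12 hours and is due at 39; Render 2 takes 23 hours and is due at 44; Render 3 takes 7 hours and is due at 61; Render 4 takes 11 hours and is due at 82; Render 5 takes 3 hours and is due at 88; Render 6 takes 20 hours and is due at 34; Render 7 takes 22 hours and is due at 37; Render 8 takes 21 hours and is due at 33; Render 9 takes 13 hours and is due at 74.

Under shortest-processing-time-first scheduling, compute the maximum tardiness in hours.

88

SPT (increasing processing time): Render 5 Render 3 Render 4 Render 1 Render 9 Render 6 Render 8 Render 7 Render 2.
Render 5: 0→3, due 88, tardiness 0
Render 3: 3→10, due 61, tardiness 0
Render 4: 10→21, due 82, tardiness 0
Render 1: 21→33, due 39, tardiness 0
Render 9: 33→46, due 74, tardiness 0
Render 6: 46→66, due 34, tardiness 32
Render 8: 66→87, due 33, tardiness 54
Render 7: 87→109, due 37, tardiness 72
Render 2: 109→132, due 44, tardiness 88
Maximum = 88.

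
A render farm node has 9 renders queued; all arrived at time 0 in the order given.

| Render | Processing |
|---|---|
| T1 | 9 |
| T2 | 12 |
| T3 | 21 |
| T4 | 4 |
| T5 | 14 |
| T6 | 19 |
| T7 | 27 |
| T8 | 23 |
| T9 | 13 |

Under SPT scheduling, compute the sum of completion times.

552

SPT (increasing processing time): T4 T1 T2 T9 T5 T6 T3 T8 T7.
T4: 0→4
T1: 4→13
T2: 13→25
T9: 25→38
T5: 38→52
T6: 52→71
T3: 71→92
T8: 92→115
T7: 115→142
Sum = 4+13+25+38+52+71+92+115+142 = 552.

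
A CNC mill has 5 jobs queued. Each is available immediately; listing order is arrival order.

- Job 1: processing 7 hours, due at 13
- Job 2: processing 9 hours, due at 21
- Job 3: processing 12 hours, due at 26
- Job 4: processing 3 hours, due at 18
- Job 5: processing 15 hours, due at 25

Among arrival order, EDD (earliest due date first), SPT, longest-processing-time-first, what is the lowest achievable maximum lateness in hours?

FIFO (arrival order): Job 1 Job 2 Job 3 Job 4 Job 5.
Job 1: 0→7, due 13, lateness -6
Job 2: 7→16, due 21, lateness -5
Job 3: 16→28, due 26, lateness 2
Job 4: 28→31, due 18, lateness 13
Job 5: 31→46, due 25, lateness 21
Maximum = 21.
EDD (increasing due date): Job 1 Job 4 Job 2 Job 5 Job 3.
Job 1: 0→7, due 13, lateness -6
Job 4: 7→10, due 18, lateness -8
Job 2: 10→19, due 21, lateness -2
Job 5: 19→34, due 25, lateness 9
Job 3: 34→46, due 26, lateness 20
Maximum = 20.
SPT (increasing processing time): Job 4 Job 1 Job 2 Job 3 Job 5.
Job 4: 0→3, due 18, lateness -15
Job 1: 3→10, due 13, lateness -3
Job 2: 10→19, due 21, lateness -2
Job 3: 19→31, due 26, lateness 5
Job 5: 31→46, due 25, lateness 21
Maximum = 21.
LPT (decreasing processing time): Job 5 Job 3 Job 2 Job 1 Job 4.
Job 5: 0→15, due 25, lateness -10
Job 3: 15→27, due 26, lateness 1
Job 2: 27→36, due 21, lateness 15
Job 1: 36→43, due 13, lateness 30
Job 4: 43→46, due 18, lateness 28
Maximum = 30.
FIFO 21, EDD 20, SPT 21, LPT 30 → minimum 20.

20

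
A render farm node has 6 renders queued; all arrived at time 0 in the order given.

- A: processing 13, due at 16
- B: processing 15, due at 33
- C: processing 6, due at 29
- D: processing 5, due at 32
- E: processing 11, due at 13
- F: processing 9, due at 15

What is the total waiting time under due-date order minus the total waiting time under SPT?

EDD (increasing due date): E F A C D B.
E: waits 0, runs 0→11
F: waits 11, runs 11→20
A: waits 20, runs 20→33
C: waits 33, runs 33→39
D: waits 39, runs 39→44
B: waits 44, runs 44→59
Sum = 0+11+20+33+39+44 = 147.
SPT (increasing processing time): D C F E A B.
D: waits 0, runs 0→5
C: waits 5, runs 5→11
F: waits 11, runs 11→20
E: waits 20, runs 20→31
A: waits 31, runs 31→44
B: waits 44, runs 44→59
Sum = 0+5+11+20+31+44 = 111.
Difference = 147 − 111 = 36.

36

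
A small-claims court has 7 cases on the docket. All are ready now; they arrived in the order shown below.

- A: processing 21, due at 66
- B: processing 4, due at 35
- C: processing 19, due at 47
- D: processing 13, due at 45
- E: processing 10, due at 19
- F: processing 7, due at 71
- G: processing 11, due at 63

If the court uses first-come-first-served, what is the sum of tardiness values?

FIFO (arrival order): A B C D E F G.
A: 0→21, due 66, tardiness 0
B: 21→25, due 35, tardiness 0
C: 25→44, due 47, tardiness 0
D: 44→57, due 45, tardiness 12
E: 57→67, due 19, tardiness 48
F: 67→74, due 71, tardiness 3
G: 74→85, due 63, tardiness 22
Sum = 0+0+0+12+48+3+22 = 85.

85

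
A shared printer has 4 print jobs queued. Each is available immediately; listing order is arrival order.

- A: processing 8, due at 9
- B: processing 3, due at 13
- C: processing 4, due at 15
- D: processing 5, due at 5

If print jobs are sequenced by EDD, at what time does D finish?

5

EDD (increasing due date): D A B C.
D: 0→5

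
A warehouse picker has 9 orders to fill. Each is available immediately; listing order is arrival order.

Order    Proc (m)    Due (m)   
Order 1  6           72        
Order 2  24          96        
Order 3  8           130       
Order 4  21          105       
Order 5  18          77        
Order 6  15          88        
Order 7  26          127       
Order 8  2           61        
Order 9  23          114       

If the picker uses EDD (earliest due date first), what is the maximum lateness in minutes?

EDD (increasing due date): Order 8 Order 1 Order 5 Order 6 Order 2 Order 4 Order 9 Order 7 Order 3.
Order 8: 0→2, due 61, lateness -59
Order 1: 2→8, due 72, lateness -64
Order 5: 8→26, due 77, lateness -51
Order 6: 26→41, due 88, lateness -47
Order 2: 41→65, due 96, lateness -31
Order 4: 65→86, due 105, lateness -19
Order 9: 86→109, due 114, lateness -5
Order 7: 109→135, due 127, lateness 8
Order 3: 135→143, due 130, lateness 13
Maximum = 13.

13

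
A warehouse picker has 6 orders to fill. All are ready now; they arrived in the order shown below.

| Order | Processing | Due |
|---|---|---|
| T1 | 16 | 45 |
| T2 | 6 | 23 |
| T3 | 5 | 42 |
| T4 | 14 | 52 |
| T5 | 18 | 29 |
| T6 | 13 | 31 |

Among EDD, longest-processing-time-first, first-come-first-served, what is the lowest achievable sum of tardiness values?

39

EDD (increasing due date): T2 T5 T6 T3 T1 T4.
T2: 0→6, due 23, tardiness 0
T5: 6→24, due 29, tardiness 0
T6: 24→37, due 31, tardiness 6
T3: 37→42, due 42, tardiness 0
T1: 42→58, due 45, tardiness 13
T4: 58→72, due 52, tardiness 20
Sum = 0+0+6+0+13+20 = 39.
LPT (decreasing processing time): T5 T1 T4 T6 T2 T3.
T5: 0→18, due 29, tardiness 0
T1: 18→34, due 45, tardiness 0
T4: 34→48, due 52, tardiness 0
T6: 48→61, due 31, tardiness 30
T2: 61→67, due 23, tardiness 44
T3: 67→72, due 42, tardiness 30
Sum = 0+0+0+30+44+30 = 104.
FIFO (arrival order): T1 T2 T3 T4 T5 T6.
T1: 0→16, due 45, tardiness 0
T2: 16→22, due 23, tardiness 0
T3: 22→27, due 42, tardiness 0
T4: 27→41, due 52, tardiness 0
T5: 41→59, due 29, tardiness 30
T6: 59→72, due 31, tardiness 41
Sum = 0+0+0+0+30+41 = 71.
EDD 39, LPT 104, FIFO 71 → minimum 39.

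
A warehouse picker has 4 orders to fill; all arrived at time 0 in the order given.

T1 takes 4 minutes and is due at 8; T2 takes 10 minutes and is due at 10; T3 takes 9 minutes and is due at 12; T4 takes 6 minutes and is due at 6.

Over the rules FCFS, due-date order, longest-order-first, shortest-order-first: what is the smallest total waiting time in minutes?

33

FIFO (arrival order): T1 T2 T3 T4.
T1: waits 0, runs 0→4
T2: waits 4, runs 4→14
T3: waits 14, runs 14→23
T4: waits 23, runs 23→29
Sum = 0+4+14+23 = 41.
EDD (increasing due date): T4 T1 T2 T3.
T4: waits 0, runs 0→6
T1: waits 6, runs 6→10
T2: waits 10, runs 10→20
T3: waits 20, runs 20→29
Sum = 0+6+10+20 = 36.
LPT (decreasing processing time): T2 T3 T4 T1.
T2: waits 0, runs 0→10
T3: waits 10, runs 10→19
T4: waits 19, runs 19→25
T1: waits 25, runs 25→29
Sum = 0+10+19+25 = 54.
SPT (increasing processing time): T1 T4 T3 T2.
T1: waits 0, runs 0→4
T4: waits 4, runs 4→10
T3: waits 10, runs 10→19
T2: waits 19, runs 19→29
Sum = 0+4+10+19 = 33.
FIFO 41, EDD 36, LPT 54, SPT 33 → minimum 33.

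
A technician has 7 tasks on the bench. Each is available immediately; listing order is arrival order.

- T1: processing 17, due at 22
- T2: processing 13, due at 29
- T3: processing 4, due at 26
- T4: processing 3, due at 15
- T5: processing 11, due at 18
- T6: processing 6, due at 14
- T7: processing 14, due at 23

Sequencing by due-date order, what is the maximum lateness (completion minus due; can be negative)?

EDD (increasing due date): T6 T4 T5 T1 T7 T3 T2.
T6: 0→6, due 14, lateness -8
T4: 6→9, due 15, lateness -6
T5: 9→20, due 18, lateness 2
T1: 20→37, due 22, lateness 15
T7: 37→51, due 23, lateness 28
T3: 51→55, due 26, lateness 29
T2: 55→68, due 29, lateness 39
Maximum = 39.

39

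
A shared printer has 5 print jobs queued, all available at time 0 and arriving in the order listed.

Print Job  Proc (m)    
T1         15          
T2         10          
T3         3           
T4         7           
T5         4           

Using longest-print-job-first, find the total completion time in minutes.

147

LPT (decreasing processing time): T1 T2 T4 T5 T3.
T1: 0→15
T2: 15→25
T4: 25→32
T5: 32→36
T3: 36→39
Sum = 15+25+32+36+39 = 147.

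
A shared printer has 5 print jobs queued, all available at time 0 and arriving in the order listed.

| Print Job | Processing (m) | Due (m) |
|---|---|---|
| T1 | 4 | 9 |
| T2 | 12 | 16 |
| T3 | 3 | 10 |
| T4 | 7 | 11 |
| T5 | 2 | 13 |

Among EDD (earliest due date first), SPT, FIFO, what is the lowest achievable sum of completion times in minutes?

60

EDD (increasing due date): T1 T3 T4 T5 T2.
T1: 0→4
T3: 4→7
T4: 7→14
T5: 14→16
T2: 16→28
Sum = 4+7+14+16+28 = 69.
SPT (increasing processing time): T5 T3 T1 T4 T2.
T5: 0→2
T3: 2→5
T1: 5→9
T4: 9→16
T2: 16→28
Sum = 2+5+9+16+28 = 60.
FIFO (arrival order): T1 T2 T3 T4 T5.
T1: 0→4
T2: 4→16
T3: 16→19
T4: 19→26
T5: 26→28
Sum = 4+16+19+26+28 = 93.
EDD 69, SPT 60, FIFO 93 → minimum 60.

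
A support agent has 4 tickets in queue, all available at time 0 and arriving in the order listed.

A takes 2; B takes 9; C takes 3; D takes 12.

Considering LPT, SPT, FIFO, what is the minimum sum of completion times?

LPT (decreasing processing time): D B C A.
D: 0→12
B: 12→21
C: 21→24
A: 24→26
Sum = 12+21+24+26 = 83.
SPT (increasing processing time): A C B D.
A: 0→2
C: 2→5
B: 5→14
D: 14→26
Sum = 2+5+14+26 = 47.
FIFO (arrival order): A B C D.
A: 0→2
B: 2→11
C: 11→14
D: 14→26
Sum = 2+11+14+26 = 53.
LPT 83, SPT 47, FIFO 53 → minimum 47.

47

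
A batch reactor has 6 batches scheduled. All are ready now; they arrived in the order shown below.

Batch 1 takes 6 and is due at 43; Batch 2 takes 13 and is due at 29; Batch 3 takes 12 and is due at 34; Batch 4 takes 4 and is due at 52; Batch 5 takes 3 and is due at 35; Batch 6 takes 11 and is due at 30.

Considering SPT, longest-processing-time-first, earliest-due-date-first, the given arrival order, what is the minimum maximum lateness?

SPT (increasing processing time): Batch 5 Batch 4 Batch 1 Batch 6 Batch 3 Batch 2.
Batch 5: 0→3, due 35, lateness -32
Batch 4: 3→7, due 52, lateness -45
Batch 1: 7→13, due 43, lateness -30
Batch 6: 13→24, due 30, lateness -6
Batch 3: 24→36, due 34, lateness 2
Batch 2: 36→49, due 29, lateness 20
Maximum = 20.
LPT (decreasing processing time): Batch 2 Batch 3 Batch 6 Batch 1 Batch 4 Batch 5.
Batch 2: 0→13, due 29, lateness -16
Batch 3: 13→25, due 34, lateness -9
Batch 6: 25→36, due 30, lateness 6
Batch 1: 36→42, due 43, lateness -1
Batch 4: 42→46, due 52, lateness -6
Batch 5: 46→49, due 35, lateness 14
Maximum = 14.
EDD (increasing due date): Batch 2 Batch 6 Batch 3 Batch 5 Batch 1 Batch 4.
Batch 2: 0→13, due 29, lateness -16
Batch 6: 13→24, due 30, lateness -6
Batch 3: 24→36, due 34, lateness 2
Batch 5: 36→39, due 35, lateness 4
Batch 1: 39→45, due 43, lateness 2
Batch 4: 45→49, due 52, lateness -3
Maximum = 4.
FIFO (arrival order): Batch 1 Batch 2 Batch 3 Batch 4 Batch 5 Batch 6.
Batch 1: 0→6, due 43, lateness -37
Batch 2: 6→19, due 29, lateness -10
Batch 3: 19→31, due 34, lateness -3
Batch 4: 31→35, due 52, lateness -17
Batch 5: 35→38, due 35, lateness 3
Batch 6: 38→49, due 30, lateness 19
Maximum = 19.
SPT 20, LPT 14, EDD 4, FIFO 19 → minimum 4.

4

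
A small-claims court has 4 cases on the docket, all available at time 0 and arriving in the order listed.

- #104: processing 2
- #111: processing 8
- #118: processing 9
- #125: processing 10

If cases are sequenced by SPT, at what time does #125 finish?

29

SPT (increasing processing time): #104 #111 #118 #125.
#104: 0→2
#111: 2→10
#118: 10→19
#125: 19→29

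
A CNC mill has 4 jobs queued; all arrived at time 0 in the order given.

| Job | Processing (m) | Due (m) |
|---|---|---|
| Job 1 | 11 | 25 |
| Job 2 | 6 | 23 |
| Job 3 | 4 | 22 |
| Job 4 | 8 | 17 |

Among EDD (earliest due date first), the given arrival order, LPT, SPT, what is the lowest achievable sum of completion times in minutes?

61

EDD (increasing due date): Job 4 Job 3 Job 2 Job 1.
Job 4: 0→8
Job 3: 8→12
Job 2: 12→18
Job 1: 18→29
Sum = 8+12+18+29 = 67.
FIFO (arrival order): Job 1 Job 2 Job 3 Job 4.
Job 1: 0→11
Job 2: 11→17
Job 3: 17→21
Job 4: 21→29
Sum = 11+17+21+29 = 78.
LPT (decreasing processing time): Job 1 Job 4 Job 2 Job 3.
Job 1: 0→11
Job 4: 11→19
Job 2: 19→25
Job 3: 25→29
Sum = 11+19+25+29 = 84.
SPT (increasing processing time): Job 3 Job 2 Job 4 Job 1.
Job 3: 0→4
Job 2: 4→10
Job 4: 10→18
Job 1: 18→29
Sum = 4+10+18+29 = 61.
EDD 67, FIFO 78, LPT 84, SPT 61 → minimum 61.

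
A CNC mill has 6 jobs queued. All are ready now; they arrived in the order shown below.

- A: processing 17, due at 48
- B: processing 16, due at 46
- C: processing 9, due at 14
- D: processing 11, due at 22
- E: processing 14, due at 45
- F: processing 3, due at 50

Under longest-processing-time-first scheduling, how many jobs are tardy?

4

LPT (decreasing processing time): A B E D C F.
A: 0→17, due 48, tardiness 0
B: 17→33, due 46, tardiness 0
E: 33→47, due 45, tardiness 2
D: 47→58, due 22, tardiness 36
C: 58→67, due 14, tardiness 53
F: 67→70, due 50, tardiness 20
Late jobs: 4.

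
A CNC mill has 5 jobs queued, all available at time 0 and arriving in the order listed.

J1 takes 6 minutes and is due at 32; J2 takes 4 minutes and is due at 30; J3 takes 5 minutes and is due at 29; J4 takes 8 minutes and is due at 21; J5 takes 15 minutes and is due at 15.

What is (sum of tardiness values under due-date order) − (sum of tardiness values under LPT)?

EDD (increasing due date): J5 J4 J3 J2 J1.
J5: 0→15, due 15, tardiness 0
J4: 15→23, due 21, tardiness 2
J3: 23→28, due 29, tardiness 0
J2: 28→32, due 30, tardiness 2
J1: 32→38, due 32, tardiness 6
Sum = 0+2+0+2+6 = 10.
LPT (decreasing processing time): J5 J4 J1 J3 J2.
J5: 0→15, due 15, tardiness 0
J4: 15→23, due 21, tardiness 2
J1: 23→29, due 32, tardiness 0
J3: 29→34, due 29, tardiness 5
J2: 34→38, due 30, tardiness 8
Sum = 0+2+0+5+8 = 15.
Difference = 10 − 15 = -5.

-5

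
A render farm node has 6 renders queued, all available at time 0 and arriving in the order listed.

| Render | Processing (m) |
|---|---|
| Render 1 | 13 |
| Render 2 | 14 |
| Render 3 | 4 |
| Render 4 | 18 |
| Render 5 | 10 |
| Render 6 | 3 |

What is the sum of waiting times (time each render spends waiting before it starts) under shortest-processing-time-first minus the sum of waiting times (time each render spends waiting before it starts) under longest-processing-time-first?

-108

SPT (increasing processing time): Render 6 Render 3 Render 5 Render 1 Render 2 Render 4.
Render 6: waits 0, runs 0→3
Render 3: waits 3, runs 3→7
Render 5: waits 7, runs 7→17
Render 1: waits 17, runs 17→30
Render 2: waits 30, runs 30→44
Render 4: waits 44, runs 44→62
Sum = 0+3+7+17+30+44 = 101.
LPT (decreasing processing time): Render 4 Render 2 Render 1 Render 5 Render 3 Render 6.
Render 4: waits 0, runs 0→18
Render 2: waits 18, runs 18→32
Render 1: waits 32, runs 32→45
Render 5: waits 45, runs 45→55
Render 3: waits 55, runs 55→59
Render 6: waits 59, runs 59→62
Sum = 0+18+32+45+55+59 = 209.
Difference = 101 − 209 = -108.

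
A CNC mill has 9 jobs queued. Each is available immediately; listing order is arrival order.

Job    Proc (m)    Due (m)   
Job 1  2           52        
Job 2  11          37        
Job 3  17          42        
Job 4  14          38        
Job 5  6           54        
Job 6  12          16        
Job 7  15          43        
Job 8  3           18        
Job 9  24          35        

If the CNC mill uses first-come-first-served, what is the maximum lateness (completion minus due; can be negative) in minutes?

69

FIFO (arrival order): Job 1 Job 2 Job 3 Job 4 Job 5 Job 6 Job 7 Job 8 Job 9.
Job 1: 0→2, due 52, lateness -50
Job 2: 2→13, due 37, lateness -24
Job 3: 13→30, due 42, lateness -12
Job 4: 30→44, due 38, lateness 6
Job 5: 44→50, due 54, lateness -4
Job 6: 50→62, due 16, lateness 46
Job 7: 62→77, due 43, lateness 34
Job 8: 77→80, due 18, lateness 62
Job 9: 80→104, due 35, lateness 69
Maximum = 69.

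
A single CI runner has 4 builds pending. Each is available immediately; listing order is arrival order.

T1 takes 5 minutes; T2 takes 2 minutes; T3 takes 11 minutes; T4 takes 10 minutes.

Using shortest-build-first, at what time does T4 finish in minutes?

SPT (increasing processing time): T2 T1 T4 T3.
T2: 0→2
T1: 2→7
T4: 7→17

17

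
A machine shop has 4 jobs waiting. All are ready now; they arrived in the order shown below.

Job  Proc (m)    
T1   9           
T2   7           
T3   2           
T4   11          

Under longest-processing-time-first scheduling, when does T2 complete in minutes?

27

LPT (decreasing processing time): T4 T1 T2 T3.
T4: 0→11
T1: 11→20
T2: 20→27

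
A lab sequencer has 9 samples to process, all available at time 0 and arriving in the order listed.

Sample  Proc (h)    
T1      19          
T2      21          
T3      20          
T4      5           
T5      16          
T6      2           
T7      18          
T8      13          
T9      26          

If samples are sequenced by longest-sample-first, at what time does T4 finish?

138

LPT (decreasing processing time): T9 T2 T3 T1 T7 T5 T8 T4 T6.
T9: 0→26
T2: 26→47
T3: 47→67
T1: 67→86
T7: 86→104
T5: 104→120
T8: 120→133
T4: 133→138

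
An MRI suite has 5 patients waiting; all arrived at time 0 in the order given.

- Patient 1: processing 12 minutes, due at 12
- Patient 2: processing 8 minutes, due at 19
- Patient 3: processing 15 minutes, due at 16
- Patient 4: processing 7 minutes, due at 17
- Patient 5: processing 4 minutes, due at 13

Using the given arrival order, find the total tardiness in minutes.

FIFO (arrival order): Patient 1 Patient 2 Patient 3 Patient 4 Patient 5.
Patient 1: 0→12, due 12, tardiness 0
Patient 2: 12→20, due 19, tardiness 1
Patient 3: 20→35, due 16, tardiness 19
Patient 4: 35→42, due 17, tardiness 25
Patient 5: 42→46, due 13, tardiness 33
Sum = 0+1+19+25+33 = 78.

78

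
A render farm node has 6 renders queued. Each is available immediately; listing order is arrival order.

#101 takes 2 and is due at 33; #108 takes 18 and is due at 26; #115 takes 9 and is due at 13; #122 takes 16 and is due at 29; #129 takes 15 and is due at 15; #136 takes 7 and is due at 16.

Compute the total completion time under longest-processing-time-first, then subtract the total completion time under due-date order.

46

LPT (decreasing processing time): #108 #122 #129 #115 #136 #101.
#108: 0→18
#122: 18→34
#129: 34→49
#115: 49→58
#136: 58→65
#101: 65→67
Sum = 18+34+49+58+65+67 = 291.
EDD (increasing due date): #115 #129 #136 #108 #122 #101.
#115: 0→9
#129: 9→24
#136: 24→31
#108: 31→49
#122: 49→65
#101: 65→67
Sum = 9+24+31+49+65+67 = 245.
Difference = 291 − 245 = 46.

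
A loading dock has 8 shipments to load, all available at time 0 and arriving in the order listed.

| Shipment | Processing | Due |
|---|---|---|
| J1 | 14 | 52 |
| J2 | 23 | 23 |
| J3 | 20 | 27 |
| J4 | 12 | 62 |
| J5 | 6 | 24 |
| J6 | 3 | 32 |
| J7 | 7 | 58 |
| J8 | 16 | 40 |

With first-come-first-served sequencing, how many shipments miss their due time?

7

FIFO (arrival order): J1 J2 J3 J4 J5 J6 J7 J8.
J1: 0→14, due 52, tardiness 0
J2: 14→37, due 23, tardiness 14
J3: 37→57, due 27, tardiness 30
J4: 57→69, due 62, tardiness 7
J5: 69→75, due 24, tardiness 51
J6: 75→78, due 32, tardiness 46
J7: 78→85, due 58, tardiness 27
J8: 85→101, due 40, tardiness 61
Late shipments: 7.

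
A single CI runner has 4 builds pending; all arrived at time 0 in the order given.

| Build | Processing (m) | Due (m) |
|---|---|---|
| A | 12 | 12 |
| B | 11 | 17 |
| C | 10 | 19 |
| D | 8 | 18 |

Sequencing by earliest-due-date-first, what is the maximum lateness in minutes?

EDD (increasing due date): A B D C.
A: 0→12, due 12, lateness 0
B: 12→23, due 17, lateness 6
D: 23→31, due 18, lateness 13
C: 31→41, due 19, lateness 22
Maximum = 22.

22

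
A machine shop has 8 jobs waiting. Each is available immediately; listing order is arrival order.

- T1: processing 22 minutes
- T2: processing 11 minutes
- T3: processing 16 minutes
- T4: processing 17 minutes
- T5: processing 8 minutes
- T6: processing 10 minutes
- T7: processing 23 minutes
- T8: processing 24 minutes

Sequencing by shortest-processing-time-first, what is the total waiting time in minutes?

SPT (increasing processing time): T5 T6 T2 T3 T4 T1 T7 T8.
T5: waits 0, runs 0→8
T6: waits 8, runs 8→18
T2: waits 18, runs 18→29
T3: waits 29, runs 29→45
T4: waits 45, runs 45→62
T1: waits 62, runs 62→84
T7: waits 84, runs 84→107
T8: waits 107, runs 107→131
Sum = 0+8+18+29+45+62+84+107 = 353.

353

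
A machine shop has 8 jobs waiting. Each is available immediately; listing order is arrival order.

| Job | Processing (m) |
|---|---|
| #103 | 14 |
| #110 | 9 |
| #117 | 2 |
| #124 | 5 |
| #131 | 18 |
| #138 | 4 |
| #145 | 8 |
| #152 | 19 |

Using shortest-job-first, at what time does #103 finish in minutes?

SPT (increasing processing time): #117 #138 #124 #145 #110 #103 #131 #152.
#117: 0→2
#138: 2→6
#124: 6→11
#145: 11→19
#110: 19→28
#103: 28→42

42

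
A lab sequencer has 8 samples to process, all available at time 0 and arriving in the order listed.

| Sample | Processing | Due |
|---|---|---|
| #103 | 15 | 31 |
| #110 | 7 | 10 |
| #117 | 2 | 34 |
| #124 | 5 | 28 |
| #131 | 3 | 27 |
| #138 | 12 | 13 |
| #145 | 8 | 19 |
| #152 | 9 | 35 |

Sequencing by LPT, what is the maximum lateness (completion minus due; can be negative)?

41

LPT (decreasing processing time): #103 #138 #152 #145 #110 #124 #131 #117.
#103: 0→15, due 31, lateness -16
#138: 15→27, due 13, lateness 14
#152: 27→36, due 35, lateness 1
#145: 36→44, due 19, lateness 25
#110: 44→51, due 10, lateness 41
#124: 51→56, due 28, lateness 28
#131: 56→59, due 27, lateness 32
#117: 59→61, due 34, lateness 27
Maximum = 41.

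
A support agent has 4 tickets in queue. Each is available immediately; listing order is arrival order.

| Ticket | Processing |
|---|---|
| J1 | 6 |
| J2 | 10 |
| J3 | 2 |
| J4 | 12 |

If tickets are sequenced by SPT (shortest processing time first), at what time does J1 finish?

8

SPT (increasing processing time): J3 J1 J2 J4.
J3: 0→2
J1: 2→8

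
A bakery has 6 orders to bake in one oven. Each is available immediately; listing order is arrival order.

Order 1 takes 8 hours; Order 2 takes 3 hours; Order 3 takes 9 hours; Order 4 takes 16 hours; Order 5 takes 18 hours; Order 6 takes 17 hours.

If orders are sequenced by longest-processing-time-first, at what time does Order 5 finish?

18

LPT (decreasing processing time): Order 5 Order 6 Order 4 Order 3 Order 1 Order 2.
Order 5: 0→18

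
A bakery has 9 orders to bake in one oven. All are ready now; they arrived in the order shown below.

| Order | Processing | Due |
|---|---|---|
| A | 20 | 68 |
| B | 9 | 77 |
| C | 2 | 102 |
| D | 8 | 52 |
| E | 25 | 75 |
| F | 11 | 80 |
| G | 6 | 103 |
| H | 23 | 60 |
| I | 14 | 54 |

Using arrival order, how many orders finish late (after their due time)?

2

FIFO (arrival order): A B C D E F G H I.
A: 0→20, due 68, tardiness 0
B: 20→29, due 77, tardiness 0
C: 29→31, due 102, tardiness 0
D: 31→39, due 52, tardiness 0
E: 39→64, due 75, tardiness 0
F: 64→75, due 80, tardiness 0
G: 75→81, due 103, tardiness 0
H: 81→104, due 60, tardiness 44
I: 104→118, due 54, tardiness 64
Late orders: 2.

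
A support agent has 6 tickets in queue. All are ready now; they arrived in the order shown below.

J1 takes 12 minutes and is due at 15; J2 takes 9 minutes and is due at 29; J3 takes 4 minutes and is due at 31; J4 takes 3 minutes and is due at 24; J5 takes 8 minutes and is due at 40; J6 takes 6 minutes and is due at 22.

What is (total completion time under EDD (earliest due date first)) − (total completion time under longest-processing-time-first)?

EDD (increasing due date): J1 J6 J4 J2 J3 J5.
J1: 0→12
J6: 12→18
J4: 18→21
J2: 21→30
J3: 30→34
J5: 34→42
Sum = 12+18+21+30+34+42 = 157.
LPT (decreasing processing time): J1 J2 J5 J6 J3 J4.
J1: 0→12
J2: 12→21
J5: 21→29
J6: 29→35
J3: 35→39
J4: 39→42
Sum = 12+21+29+35+39+42 = 178.
Difference = 157 − 178 = -21.

-21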